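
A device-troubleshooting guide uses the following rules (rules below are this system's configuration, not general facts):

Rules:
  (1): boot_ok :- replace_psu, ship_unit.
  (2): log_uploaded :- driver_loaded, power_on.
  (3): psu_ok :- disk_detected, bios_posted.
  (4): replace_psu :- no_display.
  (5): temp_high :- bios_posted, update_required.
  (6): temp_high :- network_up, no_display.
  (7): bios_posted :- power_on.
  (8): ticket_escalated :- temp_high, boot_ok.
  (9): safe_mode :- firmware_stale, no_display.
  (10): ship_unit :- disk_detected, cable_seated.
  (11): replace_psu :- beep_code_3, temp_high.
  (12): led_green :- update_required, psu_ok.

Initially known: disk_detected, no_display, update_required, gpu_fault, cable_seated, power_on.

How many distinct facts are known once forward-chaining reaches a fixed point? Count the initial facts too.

Round 1 — (4), (7), (10), derive replace_psu, bios_posted, ship_unit.
Round 2 — (1), (3), (5), derive boot_ok, psu_ok, temp_high.
Round 3 — (8), (12), derive ticket_escalated, led_green.
Closure: {bios_posted, boot_ok, cable_seated, disk_detected, gpu_fault, led_green, no_display, power_on, psu_ok, replace_psu, ship_unit, temp_high, ticket_escalated, update_required} — 14 facts.

14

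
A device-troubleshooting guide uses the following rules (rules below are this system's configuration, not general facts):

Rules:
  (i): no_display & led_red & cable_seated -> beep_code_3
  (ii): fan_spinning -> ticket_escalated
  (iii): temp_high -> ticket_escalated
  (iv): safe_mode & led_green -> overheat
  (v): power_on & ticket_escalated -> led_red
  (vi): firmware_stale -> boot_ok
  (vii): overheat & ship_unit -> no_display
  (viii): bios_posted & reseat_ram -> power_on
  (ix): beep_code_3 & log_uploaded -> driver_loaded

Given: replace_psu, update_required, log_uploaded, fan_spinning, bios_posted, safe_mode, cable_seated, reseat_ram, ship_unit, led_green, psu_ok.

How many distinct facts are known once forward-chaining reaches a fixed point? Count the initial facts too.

18

Round 1 — (ii), (iv), (viii), derive ticket_escalated, overheat, power_on.
Round 2 — (v), (vii), derive led_red, no_display.
Round 3 — (i), derive beep_code_3.
Round 4 — (ix), derive driver_loaded.
Closure: {beep_code_3, bios_posted, cable_seated, driver_loaded, fan_spinning, led_green, led_red, log_uploaded, no_display, overheat, power_on, psu_ok, replace_psu, reseat_ram, safe_mode, ship_unit, ticket_escalated, update_required} — 18 facts.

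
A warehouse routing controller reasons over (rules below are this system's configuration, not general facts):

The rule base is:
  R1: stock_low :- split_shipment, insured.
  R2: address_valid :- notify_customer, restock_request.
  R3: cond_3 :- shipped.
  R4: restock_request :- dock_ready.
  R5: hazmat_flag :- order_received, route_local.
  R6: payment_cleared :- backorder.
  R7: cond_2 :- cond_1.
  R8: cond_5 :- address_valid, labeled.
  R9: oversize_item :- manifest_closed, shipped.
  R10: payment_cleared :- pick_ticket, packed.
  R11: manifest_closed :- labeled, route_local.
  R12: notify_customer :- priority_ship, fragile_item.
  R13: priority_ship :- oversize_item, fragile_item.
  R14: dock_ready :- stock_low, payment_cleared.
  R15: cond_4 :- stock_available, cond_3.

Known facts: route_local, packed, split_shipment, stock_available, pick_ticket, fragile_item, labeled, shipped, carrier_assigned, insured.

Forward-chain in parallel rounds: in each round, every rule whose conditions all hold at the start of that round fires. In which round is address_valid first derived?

Round 1 fires R1, R3, R10, R11, giving stock_low, cond_3, payment_cleared, manifest_closed.
Round 2 fires R9, R14, R15, giving oversize_item, dock_ready, cond_4.
Round 3 fires R4, R13, giving restock_request, priority_ship.
Round 4 fires R12, giving notify_customer.
Round 5 fires R2, giving address_valid.
address_valid first appears in round 5.

5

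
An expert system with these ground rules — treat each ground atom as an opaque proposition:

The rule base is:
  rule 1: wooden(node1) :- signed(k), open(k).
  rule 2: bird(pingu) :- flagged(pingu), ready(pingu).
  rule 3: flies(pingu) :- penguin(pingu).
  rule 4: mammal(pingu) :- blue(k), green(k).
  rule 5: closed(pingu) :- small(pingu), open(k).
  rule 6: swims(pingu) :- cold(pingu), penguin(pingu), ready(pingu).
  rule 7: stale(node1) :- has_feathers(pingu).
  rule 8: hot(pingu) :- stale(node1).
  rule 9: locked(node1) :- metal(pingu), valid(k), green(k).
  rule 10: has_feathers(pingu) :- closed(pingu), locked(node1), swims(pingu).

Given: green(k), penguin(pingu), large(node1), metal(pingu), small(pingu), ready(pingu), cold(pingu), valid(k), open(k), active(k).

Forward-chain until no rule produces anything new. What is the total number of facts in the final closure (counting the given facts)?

17

[1] rule 3 [flies(pingu) :- penguin(pingu).]; rule 5 [closed(pingu) :- small(pingu), open(k).]; rule 6 [swims(pingu) :- cold(pingu), penguin(pingu), ready(pingu).]; rule 9 [locked(node1) :- metal(pingu), valid(k), green(k).]. ⇒ new: flies(pingu), closed(pingu), swims(pingu), locked(node1).
[2] rule 10 [has_feathers(pingu) :- closed(pingu), locked(node1), swims(pingu).]. ⇒ new: has_feathers(pingu).
[3] rule 7 [stale(node1) :- has_feathers(pingu).]. ⇒ new: stale(node1).
[4] rule 8 [hot(pingu) :- stale(node1).]. ⇒ new: hot(pingu).
Closure: {active(k), closed(pingu), cold(pingu), flies(pingu), green(k), has_feathers(pingu), hot(pingu), large(node1), locked(node1), metal(pingu), open(k), penguin(pingu), ready(pingu), small(pingu), stale(node1), swims(pingu), valid(k)} — 17 facts.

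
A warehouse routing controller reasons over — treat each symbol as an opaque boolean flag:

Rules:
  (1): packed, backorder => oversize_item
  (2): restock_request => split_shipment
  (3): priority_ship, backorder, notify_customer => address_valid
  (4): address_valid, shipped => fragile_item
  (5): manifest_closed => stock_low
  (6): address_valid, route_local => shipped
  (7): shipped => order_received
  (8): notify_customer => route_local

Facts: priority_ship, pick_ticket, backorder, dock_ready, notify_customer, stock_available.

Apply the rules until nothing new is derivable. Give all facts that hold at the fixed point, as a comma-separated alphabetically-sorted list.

address_valid, backorder, dock_ready, fragile_item, notify_customer, order_received, pick_ticket, priority_ship, route_local, shipped, stock_available

Round 1: (3) [priority_ship, backorder, notify_customer => address_valid]; (8) [notify_customer => route_local]. New: address_valid, route_local.
Round 2: (6) [address_valid, route_local => shipped]. New: shipped.
Round 3: (4) [address_valid, shipped => fragile_item]; (7) [shipped => order_received]. New: fragile_item, order_received.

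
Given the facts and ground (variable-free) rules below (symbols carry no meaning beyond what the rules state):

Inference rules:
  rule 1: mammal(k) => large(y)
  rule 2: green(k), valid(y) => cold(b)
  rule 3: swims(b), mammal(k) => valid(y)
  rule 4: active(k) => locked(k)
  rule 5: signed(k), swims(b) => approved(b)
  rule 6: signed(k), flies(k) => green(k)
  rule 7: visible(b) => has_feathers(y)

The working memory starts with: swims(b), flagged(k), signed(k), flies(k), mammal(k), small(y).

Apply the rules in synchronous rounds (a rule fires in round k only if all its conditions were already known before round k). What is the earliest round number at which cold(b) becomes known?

Round 1 — rule 1, rule 3, rule 5, rule 6, derive large(y), valid(y), approved(b), green(k).
Round 2 — rule 2, derive cold(b).
cold(b) first appears in round 2.

2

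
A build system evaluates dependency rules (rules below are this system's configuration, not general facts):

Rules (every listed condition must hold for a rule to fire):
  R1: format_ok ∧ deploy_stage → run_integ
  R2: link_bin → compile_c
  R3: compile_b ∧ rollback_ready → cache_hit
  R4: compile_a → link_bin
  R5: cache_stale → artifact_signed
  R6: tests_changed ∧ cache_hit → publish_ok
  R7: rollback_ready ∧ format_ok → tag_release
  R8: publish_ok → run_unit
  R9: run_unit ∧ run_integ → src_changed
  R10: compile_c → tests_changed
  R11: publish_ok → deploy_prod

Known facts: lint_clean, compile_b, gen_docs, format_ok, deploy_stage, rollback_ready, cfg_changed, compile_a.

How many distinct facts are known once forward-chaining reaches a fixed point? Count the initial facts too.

Round 1: R1 [format_ok ∧ deploy_stage → run_integ]; R3 [compile_b ∧ rollback_ready → cache_hit]; R4 [compile_a → link_bin]; R7 [rollback_ready ∧ format_ok → tag_release]. Adds run_integ, cache_hit, link_bin, tag_release.
Round 2: R2 [link_bin → compile_c]. Adds compile_c.
Round 3: R10 [compile_c → tests_changed]. Adds tests_changed.
Round 4: R6 [tests_changed ∧ cache_hit → publish_ok]. Adds publish_ok.
Round 5: R8 [publish_ok → run_unit]; R11 [publish_ok → deploy_prod]. Adds run_unit, deploy_prod.
Round 6: R9 [run_unit ∧ run_integ → src_changed]. Adds src_changed.
Closure: {cache_hit, cfg_changed, compile_a, compile_b, compile_c, deploy_prod, deploy_stage, format_ok, gen_docs, link_bin, lint_clean, publish_ok, rollback_ready, run_integ, run_unit, src_changed, tag_release, tests_changed} — 18 facts.

18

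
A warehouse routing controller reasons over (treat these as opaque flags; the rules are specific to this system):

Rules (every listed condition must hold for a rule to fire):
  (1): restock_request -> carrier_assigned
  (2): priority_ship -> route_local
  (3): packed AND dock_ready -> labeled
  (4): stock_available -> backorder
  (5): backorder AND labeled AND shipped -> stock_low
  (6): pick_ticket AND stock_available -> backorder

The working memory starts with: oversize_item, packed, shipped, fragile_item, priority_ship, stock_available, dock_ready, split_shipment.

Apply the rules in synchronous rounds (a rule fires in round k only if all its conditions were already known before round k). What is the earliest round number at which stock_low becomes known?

2

Round 1: (2) [priority_ship -> route_local]; (3) [packed AND dock_ready -> labeled]; (4) [stock_available -> backorder]. New: route_local, labeled, backorder.
Round 2: (5) [backorder AND labeled AND shipped -> stock_low]. New: stock_low.
stock_low first appears in round 2.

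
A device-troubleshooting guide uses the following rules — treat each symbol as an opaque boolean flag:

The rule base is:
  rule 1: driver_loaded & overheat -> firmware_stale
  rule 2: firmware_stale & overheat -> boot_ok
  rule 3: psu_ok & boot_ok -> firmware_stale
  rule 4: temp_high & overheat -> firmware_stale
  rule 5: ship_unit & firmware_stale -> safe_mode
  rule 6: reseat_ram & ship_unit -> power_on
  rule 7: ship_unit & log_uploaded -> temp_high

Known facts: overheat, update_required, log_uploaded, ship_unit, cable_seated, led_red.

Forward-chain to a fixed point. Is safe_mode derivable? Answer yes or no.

yes

Round 1: rule 7 [ship_unit & log_uploaded -> temp_high]. New: temp_high.
Round 2: rule 4 [temp_high & overheat -> firmware_stale]. New: firmware_stale.
Round 3: rule 2 [firmware_stale & overheat -> boot_ok]; rule 5 [ship_unit & firmware_stale -> safe_mode]. New: boot_ok, safe_mode.
safe_mode appears in round 3, so it is derivable.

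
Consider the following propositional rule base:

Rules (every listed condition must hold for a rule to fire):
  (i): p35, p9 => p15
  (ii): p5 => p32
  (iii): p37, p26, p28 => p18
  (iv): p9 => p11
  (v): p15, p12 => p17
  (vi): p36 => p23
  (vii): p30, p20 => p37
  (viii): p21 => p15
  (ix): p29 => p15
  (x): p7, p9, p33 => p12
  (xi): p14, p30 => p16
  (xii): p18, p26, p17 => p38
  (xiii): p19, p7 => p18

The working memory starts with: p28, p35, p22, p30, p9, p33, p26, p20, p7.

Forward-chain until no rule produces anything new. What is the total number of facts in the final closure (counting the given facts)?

16

Round 1: (i) [p35, p9 => p15]; (iv) [p9 => p11]; (vii) [p30, p20 => p37]; (x) [p7, p9, p33 => p12]. New: p15, p11, p37, p12.
Round 2: (iii) [p37, p26, p28 => p18]; (v) [p15, p12 => p17]. New: p18, p17.
Round 3: (xii) [p18, p26, p17 => p38]. New: p38.
Closure: {p11, p12, p15, p17, p18, p20, p22, p26, p28, p30, p33, p35, p37, p38, p7, p9} — 16 facts.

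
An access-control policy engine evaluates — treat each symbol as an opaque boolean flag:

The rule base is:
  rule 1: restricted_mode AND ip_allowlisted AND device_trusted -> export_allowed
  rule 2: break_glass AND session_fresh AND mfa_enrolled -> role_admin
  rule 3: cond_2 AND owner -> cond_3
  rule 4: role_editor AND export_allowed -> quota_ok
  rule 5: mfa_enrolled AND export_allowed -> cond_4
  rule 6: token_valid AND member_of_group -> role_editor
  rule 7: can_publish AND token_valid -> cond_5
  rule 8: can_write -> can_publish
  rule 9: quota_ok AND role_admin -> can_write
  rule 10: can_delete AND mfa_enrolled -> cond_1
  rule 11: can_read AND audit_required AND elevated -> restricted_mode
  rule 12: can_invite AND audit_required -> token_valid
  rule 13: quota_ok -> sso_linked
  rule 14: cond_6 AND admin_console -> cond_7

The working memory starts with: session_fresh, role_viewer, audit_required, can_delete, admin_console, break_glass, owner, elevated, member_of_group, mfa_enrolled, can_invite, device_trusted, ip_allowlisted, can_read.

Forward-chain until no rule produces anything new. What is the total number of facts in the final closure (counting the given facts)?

Round 1 — rule 2, rule 10, rule 11, rule 12, derive role_admin, cond_1, restricted_mode, token_valid.
Round 2 — rule 1, rule 6, derive export_allowed, role_editor.
Round 3 — rule 4, rule 5, derive quota_ok, cond_4.
Round 4 — rule 9, rule 13, derive can_write, sso_linked.
Round 5 — rule 8, derive can_publish.
Round 6 — rule 7, derive cond_5.
Closure: {admin_console, audit_required, break_glass, can_delete, can_invite, can_publish, can_read, can_write, cond_1, cond_4, cond_5, device_trusted, elevated, export_allowed, ip_allowlisted, member_of_group, mfa_enrolled, owner, quota_ok, restricted_mode, role_admin, role_editor, role_viewer, session_fresh, sso_linked, token_valid} — 26 facts.

26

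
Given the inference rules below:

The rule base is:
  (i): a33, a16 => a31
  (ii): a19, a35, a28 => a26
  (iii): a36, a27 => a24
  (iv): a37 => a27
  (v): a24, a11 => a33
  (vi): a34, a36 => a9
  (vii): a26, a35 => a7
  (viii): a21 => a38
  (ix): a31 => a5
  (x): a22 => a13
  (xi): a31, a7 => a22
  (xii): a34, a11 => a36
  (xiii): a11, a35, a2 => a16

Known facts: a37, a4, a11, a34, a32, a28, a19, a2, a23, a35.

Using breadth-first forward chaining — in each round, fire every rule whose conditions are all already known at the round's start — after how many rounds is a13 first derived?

6

[1] (ii) [a19, a35, a28 => a26]; (iv) [a37 => a27]; (xii) [a34, a11 => a36]; (xiii) [a11, a35, a2 => a16]. ⇒ new: a26, a27, a36, a16.
[2] (iii) [a36, a27 => a24]; (vi) [a34, a36 => a9]; (vii) [a26, a35 => a7]. ⇒ new: a24, a9, a7.
[3] (v) [a24, a11 => a33]. ⇒ new: a33.
[4] (i) [a33, a16 => a31]. ⇒ new: a31.
[5] (ix) [a31 => a5]; (xi) [a31, a7 => a22]. ⇒ new: a5, a22.
[6] (x) [a22 => a13]. ⇒ new: a13.
a13 first appears in round 6.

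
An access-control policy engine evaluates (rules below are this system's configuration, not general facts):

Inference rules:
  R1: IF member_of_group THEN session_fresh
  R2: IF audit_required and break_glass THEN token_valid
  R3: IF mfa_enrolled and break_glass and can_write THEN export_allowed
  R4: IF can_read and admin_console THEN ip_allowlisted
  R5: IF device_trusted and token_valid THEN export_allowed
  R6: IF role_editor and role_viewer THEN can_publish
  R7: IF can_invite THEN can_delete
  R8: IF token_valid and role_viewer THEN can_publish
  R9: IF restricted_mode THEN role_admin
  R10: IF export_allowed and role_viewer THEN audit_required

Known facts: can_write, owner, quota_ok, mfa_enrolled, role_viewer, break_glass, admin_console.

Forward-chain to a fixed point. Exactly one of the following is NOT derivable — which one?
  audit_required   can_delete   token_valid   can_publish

can_delete

Round 1 fires R3, giving export_allowed.
Round 2 fires R10, giving audit_required.
Round 3 fires R2, giving token_valid.
Round 4 fires R8, giving can_publish.
Derived: token_valid (round 3), audit_required (round 2), can_publish (round 4). can_delete never appears in any round.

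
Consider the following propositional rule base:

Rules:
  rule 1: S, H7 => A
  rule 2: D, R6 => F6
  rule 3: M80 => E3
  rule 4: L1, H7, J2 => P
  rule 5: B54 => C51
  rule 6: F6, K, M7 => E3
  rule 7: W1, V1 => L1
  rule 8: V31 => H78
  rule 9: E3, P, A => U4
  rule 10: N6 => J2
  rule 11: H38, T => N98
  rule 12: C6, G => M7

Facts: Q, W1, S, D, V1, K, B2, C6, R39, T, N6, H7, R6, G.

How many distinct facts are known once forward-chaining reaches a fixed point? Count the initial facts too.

22

Round 1 — rule 1, rule 2, rule 7, rule 10, rule 12, derive A, F6, L1, J2, M7.
Round 2 — rule 4, rule 6, derive P, E3.
Round 3 — rule 9, derive U4.
Closure: {A, B2, C6, D, E3, F6, G, H7, J2, K, L1, M7, N6, P, Q, R39, R6, S, T, U4, V1, W1} — 22 facts.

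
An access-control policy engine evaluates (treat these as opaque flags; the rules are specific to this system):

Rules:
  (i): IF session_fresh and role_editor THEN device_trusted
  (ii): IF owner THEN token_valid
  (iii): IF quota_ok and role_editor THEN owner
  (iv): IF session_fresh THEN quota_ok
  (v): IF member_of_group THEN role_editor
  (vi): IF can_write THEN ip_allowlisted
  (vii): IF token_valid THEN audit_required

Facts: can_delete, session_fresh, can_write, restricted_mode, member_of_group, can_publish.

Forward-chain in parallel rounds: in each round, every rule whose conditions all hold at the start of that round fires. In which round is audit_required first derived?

[1] (iv) [IF session_fresh THEN quota_ok]; (v) [IF member_of_group THEN role_editor]; (vi) [IF can_write THEN ip_allowlisted]. ⇒ new: quota_ok, role_editor, ip_allowlisted.
[2] (i) [IF session_fresh and role_editor THEN device_trusted]; (iii) [IF quota_ok and role_editor THEN owner]. ⇒ new: device_trusted, owner.
[3] (ii) [IF owner THEN token_valid]. ⇒ new: token_valid.
[4] (vii) [IF token_valid THEN audit_required]. ⇒ new: audit_required.
audit_required first appears in round 4.

4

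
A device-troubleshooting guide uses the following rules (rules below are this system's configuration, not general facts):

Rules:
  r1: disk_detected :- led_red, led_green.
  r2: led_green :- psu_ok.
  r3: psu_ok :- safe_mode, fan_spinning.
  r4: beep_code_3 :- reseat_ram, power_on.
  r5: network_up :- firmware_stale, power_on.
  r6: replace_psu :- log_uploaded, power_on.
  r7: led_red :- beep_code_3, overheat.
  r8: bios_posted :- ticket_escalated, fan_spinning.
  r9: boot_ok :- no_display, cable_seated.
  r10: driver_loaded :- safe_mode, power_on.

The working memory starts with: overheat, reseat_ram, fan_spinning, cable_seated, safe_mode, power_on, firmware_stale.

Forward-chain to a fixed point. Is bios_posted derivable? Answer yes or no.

[1] r3 [psu_ok :- safe_mode, fan_spinning.]; r4 [beep_code_3 :- reseat_ram, power_on.]; r5 [network_up :- firmware_stale, power_on.]; r10 [driver_loaded :- safe_mode, power_on.]. ⇒ new: psu_ok, beep_code_3, network_up, driver_loaded.
[2] r2 [led_green :- psu_ok.]; r7 [led_red :- beep_code_3, overheat.]. ⇒ new: led_green, led_red.
[3] r1 [disk_detected :- led_red, led_green.]. ⇒ new: disk_detected.
Fixed point reached. bios_posted is concluded only by r8; r8 needs ticket_escalated (never derived).

no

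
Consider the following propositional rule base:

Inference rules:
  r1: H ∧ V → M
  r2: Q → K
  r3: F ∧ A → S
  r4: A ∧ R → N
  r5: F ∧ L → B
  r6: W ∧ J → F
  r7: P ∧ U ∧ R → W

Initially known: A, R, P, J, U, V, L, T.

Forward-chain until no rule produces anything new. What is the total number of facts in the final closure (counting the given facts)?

13

Round 1: r4 [A ∧ R → N]; r7 [P ∧ U ∧ R → W]. New: N, W.
Round 2: r6 [W ∧ J → F]. New: F.
Round 3: r3 [F ∧ A → S]; r5 [F ∧ L → B]. New: S, B.
Closure: {A, B, F, J, L, N, P, R, S, T, U, V, W} — 13 facts.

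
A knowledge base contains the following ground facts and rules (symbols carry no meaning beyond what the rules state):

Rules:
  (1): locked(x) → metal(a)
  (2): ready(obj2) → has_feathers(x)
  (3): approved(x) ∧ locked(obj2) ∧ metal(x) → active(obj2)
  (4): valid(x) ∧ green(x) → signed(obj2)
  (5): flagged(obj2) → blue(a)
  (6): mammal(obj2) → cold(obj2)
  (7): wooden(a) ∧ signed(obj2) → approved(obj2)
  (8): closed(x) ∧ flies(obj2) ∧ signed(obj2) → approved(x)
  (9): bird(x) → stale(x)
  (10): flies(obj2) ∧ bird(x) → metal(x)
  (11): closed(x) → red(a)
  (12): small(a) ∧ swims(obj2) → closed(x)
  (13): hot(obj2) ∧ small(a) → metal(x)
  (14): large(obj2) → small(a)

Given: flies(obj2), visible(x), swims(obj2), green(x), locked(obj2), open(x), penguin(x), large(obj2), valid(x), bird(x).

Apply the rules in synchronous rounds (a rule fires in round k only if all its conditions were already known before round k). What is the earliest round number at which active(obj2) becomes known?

Round 1 — (4), (9), (10), (14), derive signed(obj2), stale(x), metal(x), small(a).
Round 2 — (12), derive closed(x).
Round 3 — (8), (11), derive approved(x), red(a).
Round 4 — (3), derive active(obj2).
active(obj2) first appears in round 4.

4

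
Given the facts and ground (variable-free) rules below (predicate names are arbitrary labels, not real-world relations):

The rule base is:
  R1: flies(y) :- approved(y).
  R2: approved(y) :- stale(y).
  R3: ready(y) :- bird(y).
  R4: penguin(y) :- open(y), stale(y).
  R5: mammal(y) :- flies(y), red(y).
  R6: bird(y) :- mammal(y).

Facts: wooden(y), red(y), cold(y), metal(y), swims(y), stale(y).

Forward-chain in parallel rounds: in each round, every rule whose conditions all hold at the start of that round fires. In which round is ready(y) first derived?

Round 1 — R2, derive approved(y).
Round 2 — R1, derive flies(y).
Round 3 — R5, derive mammal(y).
Round 4 — R6, derive bird(y).
Round 5 — R3, derive ready(y).
ready(y) first appears in round 5.

5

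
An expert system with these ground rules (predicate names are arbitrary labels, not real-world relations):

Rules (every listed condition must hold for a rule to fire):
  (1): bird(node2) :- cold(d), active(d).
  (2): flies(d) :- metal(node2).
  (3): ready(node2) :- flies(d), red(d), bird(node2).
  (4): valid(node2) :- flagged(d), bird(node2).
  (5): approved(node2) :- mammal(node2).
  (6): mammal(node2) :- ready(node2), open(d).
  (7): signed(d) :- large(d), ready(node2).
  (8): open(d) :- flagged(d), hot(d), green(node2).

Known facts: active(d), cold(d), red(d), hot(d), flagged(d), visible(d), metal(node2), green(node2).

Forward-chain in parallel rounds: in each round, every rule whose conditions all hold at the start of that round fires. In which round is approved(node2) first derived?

Round 1: (1) [bird(node2) :- cold(d), active(d).]; (2) [flies(d) :- metal(node2).]; (8) [open(d) :- flagged(d), hot(d), green(node2).]. New: bird(node2), flies(d), open(d).
Round 2: (3) [ready(node2) :- flies(d), red(d), bird(node2).]; (4) [valid(node2) :- flagged(d), bird(node2).]. New: ready(node2), valid(node2).
Round 3: (6) [mammal(node2) :- ready(node2), open(d).]. New: mammal(node2).
Round 4: (5) [approved(node2) :- mammal(node2).]. New: approved(node2).
approved(node2) first appears in round 4.

4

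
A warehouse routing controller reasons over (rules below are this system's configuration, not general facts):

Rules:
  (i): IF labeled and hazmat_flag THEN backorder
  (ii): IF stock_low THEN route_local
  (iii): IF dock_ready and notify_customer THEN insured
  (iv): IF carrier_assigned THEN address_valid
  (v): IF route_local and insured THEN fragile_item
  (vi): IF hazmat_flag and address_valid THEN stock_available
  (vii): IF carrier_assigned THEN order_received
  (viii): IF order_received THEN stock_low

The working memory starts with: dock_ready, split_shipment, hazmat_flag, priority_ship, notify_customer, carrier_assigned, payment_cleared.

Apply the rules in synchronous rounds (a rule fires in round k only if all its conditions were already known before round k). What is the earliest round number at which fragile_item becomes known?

4

Round 1 fires (iii), (iv), (vii), giving insured, address_valid, order_received.
Round 2 fires (vi), (viii), giving stock_available, stock_low.
Round 3 fires (ii), giving route_local.
Round 4 fires (v), giving fragile_item.
fragile_item first appears in round 4.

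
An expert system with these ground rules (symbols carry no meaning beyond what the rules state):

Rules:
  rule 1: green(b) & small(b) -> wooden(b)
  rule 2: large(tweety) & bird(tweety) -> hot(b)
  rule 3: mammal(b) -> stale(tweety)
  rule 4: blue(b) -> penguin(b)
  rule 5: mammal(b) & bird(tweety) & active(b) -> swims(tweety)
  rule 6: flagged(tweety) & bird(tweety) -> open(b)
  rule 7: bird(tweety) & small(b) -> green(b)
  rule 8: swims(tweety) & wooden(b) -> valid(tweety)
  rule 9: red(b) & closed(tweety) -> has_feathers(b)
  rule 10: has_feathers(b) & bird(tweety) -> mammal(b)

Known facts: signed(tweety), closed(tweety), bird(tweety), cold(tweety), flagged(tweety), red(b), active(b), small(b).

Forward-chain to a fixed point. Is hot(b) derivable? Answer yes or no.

no

Round 1: rule 6 [flagged(tweety) & bird(tweety) -> open(b)]; rule 7 [bird(tweety) & small(b) -> green(b)]; rule 9 [red(b) & closed(tweety) -> has_feathers(b)]. Adds open(b), green(b), has_feathers(b).
Round 2: rule 1 [green(b) & small(b) -> wooden(b)]; rule 10 [has_feathers(b) & bird(tweety) -> mammal(b)]. Adds wooden(b), mammal(b).
Round 3: rule 3 [mammal(b) -> stale(tweety)]; rule 5 [mammal(b) & bird(tweety) & active(b) -> swims(tweety)]. Adds stale(tweety), swims(tweety).
Round 4: rule 8 [swims(tweety) & wooden(b) -> valid(tweety)]. Adds valid(tweety).
Fixed point reached. hot(b) is concluded only by rule 2; rule 2 needs large(tweety) (never derived).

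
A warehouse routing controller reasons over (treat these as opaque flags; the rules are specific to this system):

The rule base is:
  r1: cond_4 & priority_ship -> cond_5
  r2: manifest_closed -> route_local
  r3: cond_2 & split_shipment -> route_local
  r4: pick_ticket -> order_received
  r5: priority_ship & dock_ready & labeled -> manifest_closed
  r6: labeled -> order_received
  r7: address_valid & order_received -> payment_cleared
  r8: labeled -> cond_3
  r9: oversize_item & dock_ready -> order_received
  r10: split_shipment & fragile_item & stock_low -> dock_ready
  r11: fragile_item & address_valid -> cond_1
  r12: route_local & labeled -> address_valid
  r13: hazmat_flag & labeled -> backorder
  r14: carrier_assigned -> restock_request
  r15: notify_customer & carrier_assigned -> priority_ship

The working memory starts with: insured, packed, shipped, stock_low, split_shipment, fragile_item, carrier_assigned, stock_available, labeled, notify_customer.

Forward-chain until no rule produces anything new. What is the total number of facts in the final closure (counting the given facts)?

20

Round 1: r6 [labeled -> order_received]; r8 [labeled -> cond_3]; r10 [split_shipment & fragile_item & stock_low -> dock_ready]; r14 [carrier_assigned -> restock_request]; r15 [notify_customer & carrier_assigned -> priority_ship]. New: order_received, cond_3, dock_ready, restock_request, priority_ship.
Round 2: r5 [priority_ship & dock_ready & labeled -> manifest_closed]. New: manifest_closed.
Round 3: r2 [manifest_closed -> route_local]. New: route_local.
Round 4: r12 [route_local & labeled -> address_valid]. New: address_valid.
Round 5: r7 [address_valid & order_received -> payment_cleared]; r11 [fragile_item & address_valid -> cond_1]. New: payment_cleared, cond_1.
Closure: {address_valid, carrier_assigned, cond_1, cond_3, dock_ready, fragile_item, insured, labeled, manifest_closed, notify_customer, order_received, packed, payment_cleared, priority_ship, restock_request, route_local, shipped, split_shipment, stock_available, stock_low} — 20 facts.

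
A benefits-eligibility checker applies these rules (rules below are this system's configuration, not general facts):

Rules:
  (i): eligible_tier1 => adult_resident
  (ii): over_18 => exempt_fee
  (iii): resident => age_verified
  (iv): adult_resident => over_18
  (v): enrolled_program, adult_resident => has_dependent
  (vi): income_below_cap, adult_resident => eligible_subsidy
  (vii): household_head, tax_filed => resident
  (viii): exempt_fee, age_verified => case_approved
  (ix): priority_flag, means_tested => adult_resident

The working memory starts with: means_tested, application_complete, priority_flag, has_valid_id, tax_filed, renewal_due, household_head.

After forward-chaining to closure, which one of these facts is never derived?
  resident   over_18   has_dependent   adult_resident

has_dependent

[1] (vii) [household_head, tax_filed => resident]; (ix) [priority_flag, means_tested => adult_resident]. ⇒ new: resident, adult_resident.
[2] (iii) [resident => age_verified]; (iv) [adult_resident => over_18]. ⇒ new: age_verified, over_18.
[3] (ii) [over_18 => exempt_fee]. ⇒ new: exempt_fee.
[4] (viii) [exempt_fee, age_verified => case_approved]. ⇒ new: case_approved.
Derived: resident (round 1), over_18 (round 2), adult_resident (round 1). has_dependent never appears in any round.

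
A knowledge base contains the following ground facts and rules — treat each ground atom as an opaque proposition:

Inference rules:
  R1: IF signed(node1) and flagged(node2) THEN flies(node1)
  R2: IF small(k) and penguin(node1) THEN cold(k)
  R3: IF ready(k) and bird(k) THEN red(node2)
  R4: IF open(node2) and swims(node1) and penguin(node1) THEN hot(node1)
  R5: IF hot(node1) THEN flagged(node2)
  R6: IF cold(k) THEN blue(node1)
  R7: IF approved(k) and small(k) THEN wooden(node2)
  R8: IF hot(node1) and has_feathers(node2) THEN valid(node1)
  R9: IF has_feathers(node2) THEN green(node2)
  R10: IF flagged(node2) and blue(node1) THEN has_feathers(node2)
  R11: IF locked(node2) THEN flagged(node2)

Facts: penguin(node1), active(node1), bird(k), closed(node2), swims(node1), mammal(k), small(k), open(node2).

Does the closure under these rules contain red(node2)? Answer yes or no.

no

Round 1: R2 [IF small(k) and penguin(node1) THEN cold(k)]; R4 [IF open(node2) and swims(node1) and penguin(node1) THEN hot(node1)]. New: cold(k), hot(node1).
Round 2: R5 [IF hot(node1) THEN flagged(node2)]; R6 [IF cold(k) THEN blue(node1)]. New: flagged(node2), blue(node1).
Round 3: R10 [IF flagged(node2) and blue(node1) THEN has_feathers(node2)]. New: has_feathers(node2).
Round 4: R8 [IF hot(node1) and has_feathers(node2) THEN valid(node1)]; R9 [IF has_feathers(node2) THEN green(node2)]. New: valid(node1), green(node2).
Fixed point reached. red(node2) is concluded only by R3; R3 needs ready(k) (never derived).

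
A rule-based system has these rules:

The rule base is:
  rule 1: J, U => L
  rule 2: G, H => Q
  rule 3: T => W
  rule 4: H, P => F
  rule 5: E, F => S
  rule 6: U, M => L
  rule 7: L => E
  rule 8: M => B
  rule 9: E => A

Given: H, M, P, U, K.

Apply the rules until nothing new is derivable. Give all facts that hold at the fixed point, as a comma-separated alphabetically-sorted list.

Round 1 — rule 4, rule 6, rule 8, derive F, L, B.
Round 2 — rule 7, derive E.
Round 3 — rule 5, rule 9, derive S, A.

A, B, E, F, H, K, L, M, P, S, U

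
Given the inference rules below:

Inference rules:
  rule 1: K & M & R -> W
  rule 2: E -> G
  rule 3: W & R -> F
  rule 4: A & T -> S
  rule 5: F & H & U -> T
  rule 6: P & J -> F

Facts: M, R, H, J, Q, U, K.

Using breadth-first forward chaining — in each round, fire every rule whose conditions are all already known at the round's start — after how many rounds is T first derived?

3

Round 1: rule 1 [K & M & R -> W]. Adds W.
Round 2: rule 3 [W & R -> F]. Adds F.
Round 3: rule 5 [F & H & U -> T]. Adds T.
T first appears in round 3.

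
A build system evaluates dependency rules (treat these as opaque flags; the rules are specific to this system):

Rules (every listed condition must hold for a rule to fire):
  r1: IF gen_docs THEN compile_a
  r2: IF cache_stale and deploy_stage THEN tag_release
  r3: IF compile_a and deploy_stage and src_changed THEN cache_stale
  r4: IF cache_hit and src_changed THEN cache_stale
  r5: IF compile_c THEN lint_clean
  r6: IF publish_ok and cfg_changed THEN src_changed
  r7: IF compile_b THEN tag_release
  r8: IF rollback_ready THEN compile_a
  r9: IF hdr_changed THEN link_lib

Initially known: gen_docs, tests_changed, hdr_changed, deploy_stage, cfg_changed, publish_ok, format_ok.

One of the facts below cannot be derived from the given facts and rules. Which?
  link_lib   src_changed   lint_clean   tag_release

lint_clean

Round 1 fires r1, r6, r9, giving compile_a, src_changed, link_lib.
Round 2 fires r3, giving cache_stale.
Round 3 fires r2, giving tag_release.
Derived: link_lib (round 1), src_changed (round 1), tag_release (round 3). lint_clean never appears in any round.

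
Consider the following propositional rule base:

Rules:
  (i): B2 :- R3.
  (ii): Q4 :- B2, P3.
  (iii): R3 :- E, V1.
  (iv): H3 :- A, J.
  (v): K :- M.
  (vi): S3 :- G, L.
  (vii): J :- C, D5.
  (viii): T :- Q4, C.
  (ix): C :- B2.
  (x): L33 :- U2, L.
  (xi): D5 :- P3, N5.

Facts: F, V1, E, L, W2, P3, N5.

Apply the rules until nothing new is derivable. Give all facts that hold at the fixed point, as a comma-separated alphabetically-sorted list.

Round 1: (iii) [R3 :- E, V1.]; (xi) [D5 :- P3, N5.]. Adds R3, D5.
Round 2: (i) [B2 :- R3.]. Adds B2.
Round 3: (ii) [Q4 :- B2, P3.]; (ix) [C :- B2.]. Adds Q4, C.
Round 4: (vii) [J :- C, D5.]; (viii) [T :- Q4, C.]. Adds J, T.

B2, C, D5, E, F, J, L, N5, P3, Q4, R3, T, V1, W2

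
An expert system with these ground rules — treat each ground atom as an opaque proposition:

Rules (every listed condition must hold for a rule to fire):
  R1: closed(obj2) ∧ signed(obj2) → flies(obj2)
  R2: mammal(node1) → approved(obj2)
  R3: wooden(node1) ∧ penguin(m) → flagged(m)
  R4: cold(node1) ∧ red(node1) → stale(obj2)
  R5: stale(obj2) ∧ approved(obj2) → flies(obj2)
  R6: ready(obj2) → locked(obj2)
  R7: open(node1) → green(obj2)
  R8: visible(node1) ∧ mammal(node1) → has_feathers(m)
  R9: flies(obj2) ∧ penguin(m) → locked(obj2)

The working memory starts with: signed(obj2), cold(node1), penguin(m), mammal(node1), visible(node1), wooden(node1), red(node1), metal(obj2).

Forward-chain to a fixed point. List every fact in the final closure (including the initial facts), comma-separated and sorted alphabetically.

Round 1: R2 [mammal(node1) → approved(obj2)]; R3 [wooden(node1) ∧ penguin(m) → flagged(m)]; R4 [cold(node1) ∧ red(node1) → stale(obj2)]; R8 [visible(node1) ∧ mammal(node1) → has_feathers(m)]. Adds approved(obj2), flagged(m), stale(obj2), has_feathers(m).
Round 2: R5 [stale(obj2) ∧ approved(obj2) → flies(obj2)]. Adds flies(obj2).
Round 3: R9 [flies(obj2) ∧ penguin(m) → locked(obj2)]. Adds locked(obj2).

approved(obj2), cold(node1), flagged(m), flies(obj2), has_feathers(m), locked(obj2), mammal(node1), metal(obj2), penguin(m), red(node1), signed(obj2), stale(obj2), visible(node1), wooden(node1)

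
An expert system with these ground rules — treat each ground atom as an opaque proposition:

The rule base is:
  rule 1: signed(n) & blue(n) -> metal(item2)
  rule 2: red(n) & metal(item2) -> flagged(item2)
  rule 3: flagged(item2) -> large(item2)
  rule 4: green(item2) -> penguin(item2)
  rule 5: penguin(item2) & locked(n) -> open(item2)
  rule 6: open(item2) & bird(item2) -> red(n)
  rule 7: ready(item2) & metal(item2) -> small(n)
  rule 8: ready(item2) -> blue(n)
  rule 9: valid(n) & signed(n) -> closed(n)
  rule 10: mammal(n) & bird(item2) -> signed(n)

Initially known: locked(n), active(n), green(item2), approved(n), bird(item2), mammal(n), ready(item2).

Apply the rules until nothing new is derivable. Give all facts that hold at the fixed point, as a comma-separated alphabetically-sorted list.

active(n), approved(n), bird(item2), blue(n), flagged(item2), green(item2), large(item2), locked(n), mammal(n), metal(item2), open(item2), penguin(item2), ready(item2), red(n), signed(n), small(n)

Round 1: rule 4 [green(item2) -> penguin(item2)]; rule 8 [ready(item2) -> blue(n)]; rule 10 [mammal(n) & bird(item2) -> signed(n)]. New: penguin(item2), blue(n), signed(n).
Round 2: rule 1 [signed(n) & blue(n) -> metal(item2)]; rule 5 [penguin(item2) & locked(n) -> open(item2)]. New: metal(item2), open(item2).
Round 3: rule 6 [open(item2) & bird(item2) -> red(n)]; rule 7 [ready(item2) & metal(item2) -> small(n)]. New: red(n), small(n).
Round 4: rule 2 [red(n) & metal(item2) -> flagged(item2)]. New: flagged(item2).
Round 5: rule 3 [flagged(item2) -> large(item2)]. New: large(item2).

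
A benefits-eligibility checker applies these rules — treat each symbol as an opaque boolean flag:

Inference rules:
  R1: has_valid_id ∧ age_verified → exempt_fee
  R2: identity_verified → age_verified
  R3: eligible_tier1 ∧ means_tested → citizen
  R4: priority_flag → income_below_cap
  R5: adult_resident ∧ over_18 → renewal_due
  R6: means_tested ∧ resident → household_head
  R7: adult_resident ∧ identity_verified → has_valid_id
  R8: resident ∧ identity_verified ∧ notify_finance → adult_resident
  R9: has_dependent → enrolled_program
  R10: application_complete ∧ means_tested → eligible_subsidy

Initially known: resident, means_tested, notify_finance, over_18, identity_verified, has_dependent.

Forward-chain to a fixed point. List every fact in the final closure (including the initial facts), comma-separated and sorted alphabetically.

adult_resident, age_verified, enrolled_program, exempt_fee, has_dependent, has_valid_id, household_head, identity_verified, means_tested, notify_finance, over_18, renewal_due, resident

Round 1 — R2, R6, R8, R9, derive age_verified, household_head, adult_resident, enrolled_program.
Round 2 — R5, R7, derive renewal_due, has_valid_id.
Round 3 — R1, derive exempt_fee.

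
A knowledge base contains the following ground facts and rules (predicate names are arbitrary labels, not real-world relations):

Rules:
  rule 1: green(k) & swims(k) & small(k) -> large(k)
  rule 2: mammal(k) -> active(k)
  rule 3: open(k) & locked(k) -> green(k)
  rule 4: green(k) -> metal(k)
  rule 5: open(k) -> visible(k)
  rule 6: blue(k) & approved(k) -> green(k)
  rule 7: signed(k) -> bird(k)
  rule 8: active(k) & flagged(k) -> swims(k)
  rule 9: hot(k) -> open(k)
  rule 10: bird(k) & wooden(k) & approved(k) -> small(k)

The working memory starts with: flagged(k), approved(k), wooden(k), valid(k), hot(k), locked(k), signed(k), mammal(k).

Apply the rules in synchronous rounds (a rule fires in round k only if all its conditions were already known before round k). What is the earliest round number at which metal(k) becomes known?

3

Round 1: rule 2 [mammal(k) -> active(k)]; rule 7 [signed(k) -> bird(k)]; rule 9 [hot(k) -> open(k)]. New: active(k), bird(k), open(k).
Round 2: rule 3 [open(k) & locked(k) -> green(k)]; rule 5 [open(k) -> visible(k)]; rule 8 [active(k) & flagged(k) -> swims(k)]; rule 10 [bird(k) & wooden(k) & approved(k) -> small(k)]. New: green(k), visible(k), swims(k), small(k).
Round 3: rule 1 [green(k) & swims(k) & small(k) -> large(k)]; rule 4 [green(k) -> metal(k)]. New: large(k), metal(k).
metal(k) first appears in round 3.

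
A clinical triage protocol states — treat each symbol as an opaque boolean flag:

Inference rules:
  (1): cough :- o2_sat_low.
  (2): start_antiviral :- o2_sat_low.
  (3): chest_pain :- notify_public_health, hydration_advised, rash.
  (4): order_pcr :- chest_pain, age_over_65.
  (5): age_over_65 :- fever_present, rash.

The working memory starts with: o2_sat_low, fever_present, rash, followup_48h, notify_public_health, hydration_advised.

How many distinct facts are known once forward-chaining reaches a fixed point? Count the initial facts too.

11

Round 1: (1) [cough :- o2_sat_low.]; (2) [start_antiviral :- o2_sat_low.]; (3) [chest_pain :- notify_public_health, hydration_advised, rash.]; (5) [age_over_65 :- fever_present, rash.]. Adds cough, start_antiviral, chest_pain, age_over_65.
Round 2: (4) [order_pcr :- chest_pain, age_over_65.]. Adds order_pcr.
Closure: {age_over_65, chest_pain, cough, fever_present, followup_48h, hydration_advised, notify_public_health, o2_sat_low, order_pcr, rash, start_antiviral} — 11 facts.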